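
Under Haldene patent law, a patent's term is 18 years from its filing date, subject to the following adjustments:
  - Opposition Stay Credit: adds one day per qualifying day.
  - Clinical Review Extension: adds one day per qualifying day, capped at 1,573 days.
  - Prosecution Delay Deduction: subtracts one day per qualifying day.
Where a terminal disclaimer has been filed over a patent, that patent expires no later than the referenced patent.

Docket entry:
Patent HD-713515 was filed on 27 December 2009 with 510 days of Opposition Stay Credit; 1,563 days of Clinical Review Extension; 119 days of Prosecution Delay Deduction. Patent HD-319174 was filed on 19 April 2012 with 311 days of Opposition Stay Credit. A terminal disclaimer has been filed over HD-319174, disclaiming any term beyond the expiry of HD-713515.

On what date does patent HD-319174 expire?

February 24, 2031

Natural term of HD-319174:
  Base: filing + 18 years → 19 April 2030.
  Opposition Stay Credit: +311 days → 24 February 2031.
Expiry of referenced patent HD-713515:
  Base: filing + 18 years → 27 December 2027.
  Opposition Stay Credit: +510 days → 20 May 2029.
  Clinical Review Extension: 1563 days (within the 1573-day cap) → +1563 days → 30 August 2033.
  Prosecution Delay Deduction: −119 days → 3 May 2033.
Terminal disclaimer: HD-319174 expires on the earlier of 24 February 2031 and 3 May 2033.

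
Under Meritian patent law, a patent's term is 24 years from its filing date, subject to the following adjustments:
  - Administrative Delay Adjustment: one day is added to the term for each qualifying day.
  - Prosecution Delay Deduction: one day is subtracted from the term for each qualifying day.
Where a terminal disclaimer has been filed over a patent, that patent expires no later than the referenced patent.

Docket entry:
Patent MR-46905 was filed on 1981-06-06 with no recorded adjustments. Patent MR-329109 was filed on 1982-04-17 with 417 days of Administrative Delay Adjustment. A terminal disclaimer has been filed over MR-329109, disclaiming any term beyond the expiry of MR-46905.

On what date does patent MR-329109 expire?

Natural term of MR-329109:
  Base: filing + 24 years → 17 April 2006.
  Administrative Delay Adjustment: +417 days → 8 June 2007.
Expiry of referenced patent MR-46905:
  Base: filing + 24 years → 6 June 2005.
Terminal disclaimer: MR-329109 expires on the earlier of 8 June 2007 and 6 June 2005.

June 6, 2005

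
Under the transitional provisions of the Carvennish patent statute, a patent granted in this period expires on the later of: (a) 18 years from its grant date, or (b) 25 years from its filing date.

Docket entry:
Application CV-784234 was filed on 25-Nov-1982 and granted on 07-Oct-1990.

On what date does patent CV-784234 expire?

(a) grant + 18 years → 7 October 2008.
(b) filing + 25 years → 25 November 2007.
Later of the two: 7 October 2008.

2008-10-07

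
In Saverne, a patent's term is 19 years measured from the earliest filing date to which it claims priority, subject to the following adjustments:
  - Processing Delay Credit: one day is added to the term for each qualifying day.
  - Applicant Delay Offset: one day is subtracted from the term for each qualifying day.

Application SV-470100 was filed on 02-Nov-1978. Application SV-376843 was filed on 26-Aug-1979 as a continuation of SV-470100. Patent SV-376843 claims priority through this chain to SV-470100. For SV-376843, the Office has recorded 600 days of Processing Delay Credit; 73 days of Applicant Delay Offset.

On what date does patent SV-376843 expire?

April 13, 1999

Earliest priority filing: 2 November 1978.
Base term: 2 November 1978 + 19 years → 2 November 1997.
Processing Delay Credit: +600 days → 25 June 1999.
Applicant Delay Offset: −73 days → 13 April 1999.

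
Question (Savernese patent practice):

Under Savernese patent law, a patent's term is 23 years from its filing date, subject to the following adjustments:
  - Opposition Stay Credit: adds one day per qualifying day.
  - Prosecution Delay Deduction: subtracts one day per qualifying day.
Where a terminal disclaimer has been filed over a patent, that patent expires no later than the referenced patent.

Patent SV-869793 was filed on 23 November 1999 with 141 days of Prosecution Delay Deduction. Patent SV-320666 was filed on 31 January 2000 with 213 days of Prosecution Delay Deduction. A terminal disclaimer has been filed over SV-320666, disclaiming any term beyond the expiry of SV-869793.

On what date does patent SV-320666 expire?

Natural term of SV-320666:
  Base: filing + 23 years → 31 January 2023.
  Prosecution Delay Deduction: −213 days → 2 July 2022.
Expiry of referenced patent SV-869793:
  Base: filing + 23 years → 23 November 2022.
  Prosecution Delay Deduction: −141 days → 5 July 2022.
Terminal disclaimer: SV-320666 expires on the earlier of 2 July 2022 and 5 July 2022.

2022-07-02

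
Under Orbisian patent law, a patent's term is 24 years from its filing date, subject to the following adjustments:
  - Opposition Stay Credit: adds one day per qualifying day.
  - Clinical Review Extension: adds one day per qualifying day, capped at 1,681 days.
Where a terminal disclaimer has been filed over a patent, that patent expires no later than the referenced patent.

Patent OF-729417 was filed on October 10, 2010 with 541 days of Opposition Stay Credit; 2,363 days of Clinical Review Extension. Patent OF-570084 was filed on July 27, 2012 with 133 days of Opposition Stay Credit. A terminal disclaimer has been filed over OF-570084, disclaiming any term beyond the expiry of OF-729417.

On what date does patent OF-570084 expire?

Natural term of OF-570084:
  Base: filing + 24 years → 27 July 2036.
  Opposition Stay Credit: +133 days → 7 December 2036.
Expiry of referenced patent OF-729417:
  Base: filing + 24 years → 10 October 2034.
  Opposition Stay Credit: +541 days → 3 April 2036.
  Clinical Review Extension: 2363 days claimed exceeds the 1681-day cap, so +1681 days → 9 November 2040.
Terminal disclaimer: OF-570084 expires on the earlier of 7 December 2036 and 9 November 2040.

2036-12-07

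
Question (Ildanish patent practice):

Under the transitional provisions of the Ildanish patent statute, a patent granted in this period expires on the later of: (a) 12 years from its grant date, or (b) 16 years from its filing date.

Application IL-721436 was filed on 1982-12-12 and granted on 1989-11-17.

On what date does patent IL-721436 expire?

(a) grant + 12 years → 17 November 2001.
(b) filing + 16 years → 12 December 1998.
Later of the two: 17 November 2001.

2001-11-17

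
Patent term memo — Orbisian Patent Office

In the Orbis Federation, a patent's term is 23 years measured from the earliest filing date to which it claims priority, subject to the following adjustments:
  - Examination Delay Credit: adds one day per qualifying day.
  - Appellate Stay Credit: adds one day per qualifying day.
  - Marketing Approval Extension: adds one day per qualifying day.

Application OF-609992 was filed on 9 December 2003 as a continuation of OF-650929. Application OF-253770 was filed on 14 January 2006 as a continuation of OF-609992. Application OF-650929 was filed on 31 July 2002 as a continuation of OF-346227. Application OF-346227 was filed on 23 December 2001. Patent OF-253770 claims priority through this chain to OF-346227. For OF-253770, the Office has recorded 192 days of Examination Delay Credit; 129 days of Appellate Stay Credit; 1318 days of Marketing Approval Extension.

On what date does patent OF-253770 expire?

Earliest priority filing: 23 December 2001.
Base term: 23 December 2001 + 23 years → 23 December 2024.
Examination Delay Credit: +192 days → 3 July 2025.
Appellate Stay Credit: +129 days → 9 November 2025.
Marketing Approval Extension: +1318 days → 19 June 2029.

June 19, 2029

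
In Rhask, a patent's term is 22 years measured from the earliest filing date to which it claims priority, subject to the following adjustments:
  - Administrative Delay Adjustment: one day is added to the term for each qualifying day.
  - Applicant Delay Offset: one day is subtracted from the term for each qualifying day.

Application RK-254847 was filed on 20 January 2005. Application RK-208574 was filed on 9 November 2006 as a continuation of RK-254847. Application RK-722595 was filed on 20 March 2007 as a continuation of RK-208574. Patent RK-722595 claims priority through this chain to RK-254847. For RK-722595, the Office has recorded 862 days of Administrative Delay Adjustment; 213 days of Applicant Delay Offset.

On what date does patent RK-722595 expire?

October 30, 2028

Earliest priority filing: 20 January 2005.
Base term: 20 January 2005 + 22 years → 20 January 2027.
Administrative Delay Adjustment: +862 days → 31 May 2029.
Applicant Delay Offset: −213 days → 30 October 2028.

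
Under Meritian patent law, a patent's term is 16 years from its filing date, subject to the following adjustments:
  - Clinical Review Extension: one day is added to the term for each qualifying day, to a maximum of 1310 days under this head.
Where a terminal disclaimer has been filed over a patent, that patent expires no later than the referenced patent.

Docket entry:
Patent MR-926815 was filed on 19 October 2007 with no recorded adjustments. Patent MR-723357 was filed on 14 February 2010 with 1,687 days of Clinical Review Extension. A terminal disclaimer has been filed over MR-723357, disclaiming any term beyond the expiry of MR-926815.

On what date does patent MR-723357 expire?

October 19, 2023

Natural term of MR-723357:
  Base: filing + 16 years → 14 February 2026.
  Clinical Review Extension: 1687 days claimed exceeds the 1310-day cap, so +1310 days → 16 September 2029.
Expiry of referenced patent MR-926815:
  Base: filing + 16 years → 19 October 2023.
Terminal disclaimer: MR-723357 expires on the earlier of 16 September 2029 and 19 October 2023.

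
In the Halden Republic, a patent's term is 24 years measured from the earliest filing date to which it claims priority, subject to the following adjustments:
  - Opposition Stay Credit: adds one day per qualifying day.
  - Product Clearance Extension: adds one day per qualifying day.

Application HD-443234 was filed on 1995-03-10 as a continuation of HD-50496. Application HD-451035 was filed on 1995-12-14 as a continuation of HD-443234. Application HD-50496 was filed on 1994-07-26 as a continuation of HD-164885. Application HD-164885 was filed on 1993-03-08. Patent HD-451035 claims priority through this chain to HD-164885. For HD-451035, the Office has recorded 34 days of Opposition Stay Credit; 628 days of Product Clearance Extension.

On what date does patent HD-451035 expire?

Earliest priority filing: 8 March 1993.
Base term: 8 March 1993 + 24 years → 8 March 2017.
Opposition Stay Credit: +34 days → 11 April 2017.
Product Clearance Extension: +628 days → 30 December 2018.

2018-12-30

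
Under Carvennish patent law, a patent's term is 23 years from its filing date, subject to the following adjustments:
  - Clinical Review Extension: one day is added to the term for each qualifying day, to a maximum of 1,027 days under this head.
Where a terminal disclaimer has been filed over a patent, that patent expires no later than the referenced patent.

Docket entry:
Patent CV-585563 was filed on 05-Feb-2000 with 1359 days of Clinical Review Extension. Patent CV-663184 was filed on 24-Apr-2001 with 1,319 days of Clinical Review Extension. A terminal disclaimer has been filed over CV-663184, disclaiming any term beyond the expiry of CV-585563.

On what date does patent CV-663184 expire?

Natural term of CV-663184:
  Base: filing + 23 years → 24 April 2024.
  Clinical Review Extension: 1319 days claimed exceeds the 1027-day cap, so +1027 days → 15 February 2027.
Expiry of referenced patent CV-585563:
  Base: filing + 23 years → 5 February 2023.
  Clinical Review Extension: 1359 days claimed exceeds the 1027-day cap, so +1027 days → 28 November 2025.
Terminal disclaimer: CV-663184 expires on the earlier of 15 February 2027 and 28 November 2025.

November 28, 2025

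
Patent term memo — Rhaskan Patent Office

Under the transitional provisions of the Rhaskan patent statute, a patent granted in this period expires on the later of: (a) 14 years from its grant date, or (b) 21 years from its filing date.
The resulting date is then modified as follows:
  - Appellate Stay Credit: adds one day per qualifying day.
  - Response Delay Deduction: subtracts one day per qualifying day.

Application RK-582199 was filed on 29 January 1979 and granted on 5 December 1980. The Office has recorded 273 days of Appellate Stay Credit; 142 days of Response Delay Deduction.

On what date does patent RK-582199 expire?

2000-06-08

(a) grant + 14 years → 5 December 1994.
(b) filing + 21 years → 29 January 2000.
Later of the two: 29 January 2000.
Appellate Stay Credit: +273 days → 28 October 2000.
Response Delay Deduction: −142 days → 8 June 2000.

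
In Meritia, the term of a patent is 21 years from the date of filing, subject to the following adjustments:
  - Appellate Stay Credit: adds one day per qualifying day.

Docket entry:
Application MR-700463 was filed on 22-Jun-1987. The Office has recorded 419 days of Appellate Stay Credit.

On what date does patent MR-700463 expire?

August 15, 2009

Base term: filing date + 21 years → 22 June 2008.
Appellate Stay Credit: +419 days → 15 August 2009.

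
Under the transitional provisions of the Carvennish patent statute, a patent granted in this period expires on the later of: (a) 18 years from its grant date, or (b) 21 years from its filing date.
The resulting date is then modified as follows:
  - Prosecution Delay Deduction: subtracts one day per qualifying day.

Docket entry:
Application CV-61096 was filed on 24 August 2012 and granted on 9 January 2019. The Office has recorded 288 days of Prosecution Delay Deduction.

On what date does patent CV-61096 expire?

March 27, 2036

(a) grant + 18 years → 9 January 2037.
(b) filing + 21 years → 24 August 2033.
Later of the two: 9 January 2037.
Prosecution Delay Deduction: −288 days → 27 March 2036.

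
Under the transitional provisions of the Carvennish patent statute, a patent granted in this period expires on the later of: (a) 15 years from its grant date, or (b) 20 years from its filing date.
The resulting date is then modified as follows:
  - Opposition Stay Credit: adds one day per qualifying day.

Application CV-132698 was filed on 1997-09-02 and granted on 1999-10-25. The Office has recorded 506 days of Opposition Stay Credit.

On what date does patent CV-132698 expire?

(a) grant + 15 years → 25 October 2014.
(b) filing + 20 years → 2 September 2017.
Later of the two: 2 September 2017.
Opposition Stay Credit: +506 days → 21 January 2019.

2019-01-21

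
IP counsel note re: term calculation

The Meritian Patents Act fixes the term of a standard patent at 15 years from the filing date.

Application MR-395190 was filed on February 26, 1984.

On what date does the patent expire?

Filing date + 15 years → 26 February 1999.

1999-02-26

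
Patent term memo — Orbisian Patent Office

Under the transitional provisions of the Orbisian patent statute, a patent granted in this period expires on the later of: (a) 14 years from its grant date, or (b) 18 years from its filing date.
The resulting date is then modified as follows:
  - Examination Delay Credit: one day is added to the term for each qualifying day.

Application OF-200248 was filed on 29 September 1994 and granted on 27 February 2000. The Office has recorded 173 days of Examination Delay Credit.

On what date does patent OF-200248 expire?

(a) grant + 14 years → 27 February 2014.
(b) filing + 18 years → 29 September 2012.
Later of the two: 27 February 2014.
Examination Delay Credit: +173 days → 19 August 2014.

August 19, 2014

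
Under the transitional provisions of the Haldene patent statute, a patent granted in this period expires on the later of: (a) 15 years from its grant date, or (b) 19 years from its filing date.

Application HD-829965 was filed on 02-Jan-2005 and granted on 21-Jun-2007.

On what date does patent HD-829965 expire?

(a) grant + 15 years → 21 June 2022.
(b) filing + 19 years → 2 January 2024.
Later of the two: 2 January 2024.

2024-01-02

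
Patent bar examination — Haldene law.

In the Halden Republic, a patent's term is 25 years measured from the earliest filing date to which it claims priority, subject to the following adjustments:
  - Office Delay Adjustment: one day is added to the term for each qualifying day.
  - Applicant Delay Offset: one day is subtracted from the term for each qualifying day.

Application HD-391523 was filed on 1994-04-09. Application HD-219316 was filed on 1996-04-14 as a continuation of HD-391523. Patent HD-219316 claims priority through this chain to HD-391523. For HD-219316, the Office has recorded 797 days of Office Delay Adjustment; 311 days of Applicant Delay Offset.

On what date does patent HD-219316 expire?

Earliest priority filing: 9 April 1994.
Base term: 9 April 1994 + 25 years → 9 April 2019.
Office Delay Adjustment: +797 days → 14 June 2021.
Applicant Delay Offset: −311 days → 7 August 2020.

August 7, 2020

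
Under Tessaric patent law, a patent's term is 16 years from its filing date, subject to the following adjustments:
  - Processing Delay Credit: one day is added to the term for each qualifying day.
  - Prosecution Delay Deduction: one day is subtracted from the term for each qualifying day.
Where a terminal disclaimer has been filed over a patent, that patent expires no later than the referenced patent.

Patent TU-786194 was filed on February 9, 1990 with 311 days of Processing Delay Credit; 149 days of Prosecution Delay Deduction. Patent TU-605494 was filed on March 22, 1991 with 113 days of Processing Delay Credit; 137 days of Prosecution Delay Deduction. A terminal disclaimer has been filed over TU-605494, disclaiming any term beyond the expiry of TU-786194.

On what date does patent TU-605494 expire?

Natural term of TU-605494:
  Base: filing + 16 years → 22 March 2007.
  Processing Delay Credit: +113 days → 13 July 2007.
  Prosecution Delay Deduction: −137 days → 26 February 2007.
Expiry of referenced patent TU-786194:
  Base: filing + 16 years → 9 February 2006.
  Processing Delay Credit: +311 days → 17 December 2006.
  Prosecution Delay Deduction: −149 days → 21 July 2006.
Terminal disclaimer: TU-605494 expires on the earlier of 26 February 2007 and 21 July 2006.

2006-07-21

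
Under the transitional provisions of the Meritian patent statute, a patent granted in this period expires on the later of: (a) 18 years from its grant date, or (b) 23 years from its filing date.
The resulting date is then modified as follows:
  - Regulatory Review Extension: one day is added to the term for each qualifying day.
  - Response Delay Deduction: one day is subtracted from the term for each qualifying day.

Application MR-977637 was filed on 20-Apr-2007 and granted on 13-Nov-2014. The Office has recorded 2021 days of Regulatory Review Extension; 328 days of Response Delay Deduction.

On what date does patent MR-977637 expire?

(a) grant + 18 years → 13 November 2032.
(b) filing + 23 years → 20 April 2030.
Later of the two: 13 November 2032.
Regulatory Review Extension: +2021 days → 27 May 2038.
Response Delay Deduction: −328 days → 3 July 2037.

July 3, 2037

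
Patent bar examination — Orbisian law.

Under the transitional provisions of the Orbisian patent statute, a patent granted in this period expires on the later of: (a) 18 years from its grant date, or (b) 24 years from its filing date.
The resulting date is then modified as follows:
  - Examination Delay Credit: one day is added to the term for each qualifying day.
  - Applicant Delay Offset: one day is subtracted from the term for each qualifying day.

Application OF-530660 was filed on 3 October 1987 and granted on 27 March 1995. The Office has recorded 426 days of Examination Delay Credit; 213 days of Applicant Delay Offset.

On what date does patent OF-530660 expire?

(a) grant + 18 years → 27 March 2013.
(b) filing + 24 years → 3 October 2011.
Later of the two: 27 March 2013.
Examination Delay Credit: +426 days → 27 May 2014.
Applicant Delay Offset: −213 days → 26 October 2013.

2013-10-26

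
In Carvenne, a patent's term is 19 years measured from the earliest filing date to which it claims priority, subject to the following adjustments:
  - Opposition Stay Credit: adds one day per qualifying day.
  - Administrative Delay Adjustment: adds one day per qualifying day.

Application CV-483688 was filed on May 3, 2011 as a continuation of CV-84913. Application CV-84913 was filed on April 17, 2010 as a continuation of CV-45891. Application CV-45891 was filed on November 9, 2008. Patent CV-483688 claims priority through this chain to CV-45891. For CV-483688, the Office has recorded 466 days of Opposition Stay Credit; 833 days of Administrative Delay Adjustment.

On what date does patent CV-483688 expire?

May 31, 2031

Earliest priority filing: 9 November 2008.
Base term: 9 November 2008 + 19 years → 9 November 2027.
Opposition Stay Credit: +466 days → 17 February 2029.
Administrative Delay Adjustment: +833 days → 31 May 2031.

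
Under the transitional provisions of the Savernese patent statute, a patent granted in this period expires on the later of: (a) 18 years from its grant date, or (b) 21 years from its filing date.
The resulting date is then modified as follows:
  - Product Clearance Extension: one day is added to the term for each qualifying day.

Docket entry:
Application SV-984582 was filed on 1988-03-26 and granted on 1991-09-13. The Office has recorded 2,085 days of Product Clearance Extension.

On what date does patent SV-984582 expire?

2015-05-30

(a) grant + 18 years → 13 September 2009.
(b) filing + 21 years → 26 March 2009.
Later of the two: 13 September 2009.
Product Clearance Extension: +2085 days → 30 May 2015.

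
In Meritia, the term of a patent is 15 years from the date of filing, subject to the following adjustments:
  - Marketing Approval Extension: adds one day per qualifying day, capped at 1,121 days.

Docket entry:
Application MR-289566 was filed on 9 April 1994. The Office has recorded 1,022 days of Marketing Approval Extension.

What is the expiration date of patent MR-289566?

Base term: filing date + 15 years → 9 April 2009.
Marketing Approval Extension: 1022 days (within the 1121-day cap) → +1022 days → 26 January 2012.

2012-01-26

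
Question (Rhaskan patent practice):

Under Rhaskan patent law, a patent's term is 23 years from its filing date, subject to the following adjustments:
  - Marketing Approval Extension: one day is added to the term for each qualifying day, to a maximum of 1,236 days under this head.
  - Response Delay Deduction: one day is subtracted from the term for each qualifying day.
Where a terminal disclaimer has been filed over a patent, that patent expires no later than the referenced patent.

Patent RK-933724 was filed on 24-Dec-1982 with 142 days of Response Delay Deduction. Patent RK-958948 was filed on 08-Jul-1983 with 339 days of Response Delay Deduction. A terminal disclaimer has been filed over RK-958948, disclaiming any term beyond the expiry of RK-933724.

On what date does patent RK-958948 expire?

Natural term of RK-958948:
  Base: filing + 23 years → 8 July 2006.
  Response Delay Deduction: −339 days → 3 August 2005.
Expiry of referenced patent RK-933724:
  Base: filing + 23 years → 24 December 2005.
  Response Delay Deduction: −142 days → 4 August 2005.
Terminal disclaimer: RK-958948 expires on the earlier of 3 August 2005 and 4 August 2005.

August 3, 2005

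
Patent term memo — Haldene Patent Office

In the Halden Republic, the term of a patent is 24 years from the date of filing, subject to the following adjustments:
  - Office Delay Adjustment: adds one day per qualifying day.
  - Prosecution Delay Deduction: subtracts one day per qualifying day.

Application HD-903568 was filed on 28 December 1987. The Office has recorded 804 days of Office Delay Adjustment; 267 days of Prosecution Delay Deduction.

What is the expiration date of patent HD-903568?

Base term: filing date + 24 years → 28 December 2011.
Office Delay Adjustment: +804 days → 11 March 2014.
Prosecution Delay Deduction: −267 days → 17 June 2013.

June 17, 2013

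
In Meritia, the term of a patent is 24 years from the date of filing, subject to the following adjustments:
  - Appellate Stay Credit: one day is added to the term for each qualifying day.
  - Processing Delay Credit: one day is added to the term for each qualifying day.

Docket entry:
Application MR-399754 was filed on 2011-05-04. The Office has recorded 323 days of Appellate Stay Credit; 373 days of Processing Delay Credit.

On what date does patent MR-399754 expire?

Base term: filing date + 24 years → 4 May 2035.
Appellate Stay Credit: +323 days → 22 March 2036.
Processing Delay Credit: +373 days → 30 March 2037.

March 30, 2037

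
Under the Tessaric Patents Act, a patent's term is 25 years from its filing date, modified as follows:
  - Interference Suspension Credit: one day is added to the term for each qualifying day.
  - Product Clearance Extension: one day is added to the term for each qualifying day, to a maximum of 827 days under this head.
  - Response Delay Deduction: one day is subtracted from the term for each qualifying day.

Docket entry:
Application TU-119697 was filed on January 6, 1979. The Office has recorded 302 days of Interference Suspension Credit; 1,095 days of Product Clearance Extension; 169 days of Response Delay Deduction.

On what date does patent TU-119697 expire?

2006-08-23

Base term: filing date + 25 years → 6 January 2004.
Interference Suspension Credit: +302 days → 3 November 2004.
Product Clearance Extension: 1095 days claimed exceeds the 827-day cap, so +827 days → 8 February 2007.
Response Delay Deduction: −169 days → 23 August 2006.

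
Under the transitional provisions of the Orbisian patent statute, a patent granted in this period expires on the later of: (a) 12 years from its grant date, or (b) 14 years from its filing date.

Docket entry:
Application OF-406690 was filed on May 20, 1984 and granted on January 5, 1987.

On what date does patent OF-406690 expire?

January 5, 1999

(a) grant + 12 years → 5 January 1999.
(b) filing + 14 years → 20 May 1998.
Later of the two: 5 January 1999.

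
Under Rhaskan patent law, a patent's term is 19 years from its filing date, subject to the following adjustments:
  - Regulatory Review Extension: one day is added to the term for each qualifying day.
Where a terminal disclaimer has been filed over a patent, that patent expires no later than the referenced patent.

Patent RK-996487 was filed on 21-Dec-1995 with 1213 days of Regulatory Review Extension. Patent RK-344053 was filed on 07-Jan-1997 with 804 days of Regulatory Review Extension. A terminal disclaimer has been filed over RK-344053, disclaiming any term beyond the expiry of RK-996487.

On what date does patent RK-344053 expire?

Natural term of RK-344053:
  Base: filing + 19 years → 7 January 2016.
  Regulatory Review Extension: +804 days → 21 March 2018.
Expiry of referenced patent RK-996487:
  Base: filing + 19 years → 21 December 2014.
  Regulatory Review Extension: +1213 days → 17 April 2018.
Terminal disclaimer: RK-344053 expires on the earlier of 21 March 2018 and 17 April 2018.

March 21, 2018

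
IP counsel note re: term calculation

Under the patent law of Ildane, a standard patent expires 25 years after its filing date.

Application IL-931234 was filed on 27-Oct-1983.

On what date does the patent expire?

Filing date + 25 years → 27 October 2008.

2008-10-27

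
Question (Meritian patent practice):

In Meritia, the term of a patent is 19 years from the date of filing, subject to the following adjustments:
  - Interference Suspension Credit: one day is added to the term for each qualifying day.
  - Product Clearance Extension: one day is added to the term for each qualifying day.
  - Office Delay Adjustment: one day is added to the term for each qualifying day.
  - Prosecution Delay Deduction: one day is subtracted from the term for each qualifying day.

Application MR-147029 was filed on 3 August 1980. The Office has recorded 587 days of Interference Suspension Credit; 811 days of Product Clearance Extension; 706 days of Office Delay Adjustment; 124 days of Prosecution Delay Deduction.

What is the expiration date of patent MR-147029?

January 3, 2005

Base term: filing date + 19 years → 3 August 1999.
Interference Suspension Credit: +587 days → 12 March 2001.
Product Clearance Extension: +811 days → 1 June 2003.
Office Delay Adjustment: +706 days → 7 May 2005.
Prosecution Delay Deduction: −124 days → 3 January 2005.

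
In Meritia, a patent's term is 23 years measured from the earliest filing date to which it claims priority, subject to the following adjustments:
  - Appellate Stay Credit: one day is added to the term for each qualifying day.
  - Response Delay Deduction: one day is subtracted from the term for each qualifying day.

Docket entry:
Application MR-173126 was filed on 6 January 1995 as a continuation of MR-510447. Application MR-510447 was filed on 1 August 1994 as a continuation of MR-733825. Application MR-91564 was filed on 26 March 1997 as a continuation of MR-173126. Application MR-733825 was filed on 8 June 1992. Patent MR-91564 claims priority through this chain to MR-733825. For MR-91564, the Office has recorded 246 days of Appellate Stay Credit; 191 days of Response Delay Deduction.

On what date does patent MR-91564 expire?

Earliest priority filing: 8 June 1992.
Base term: 8 June 1992 + 23 years → 8 June 2015.
Appellate Stay Credit: +246 days → 9 February 2016.
Response Delay Deduction: −191 days → 2 August 2015.

2015-08-02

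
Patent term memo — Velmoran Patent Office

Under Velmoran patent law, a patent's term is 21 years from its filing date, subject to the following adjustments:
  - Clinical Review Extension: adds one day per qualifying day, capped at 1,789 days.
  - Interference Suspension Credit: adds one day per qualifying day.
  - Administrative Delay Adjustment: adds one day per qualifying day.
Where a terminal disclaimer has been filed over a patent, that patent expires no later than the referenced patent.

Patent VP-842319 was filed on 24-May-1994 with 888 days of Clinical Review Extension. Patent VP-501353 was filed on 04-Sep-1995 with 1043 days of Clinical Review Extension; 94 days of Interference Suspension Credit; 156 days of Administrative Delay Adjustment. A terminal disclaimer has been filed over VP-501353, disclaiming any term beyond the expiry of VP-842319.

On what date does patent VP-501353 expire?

Natural term of VP-501353:
  Base: filing + 21 years → 4 September 2016.
  Clinical Review Extension: 1043 days (within the 1789-day cap) → +1043 days → 14 July 2019.
  Interference Suspension Credit: +94 days → 16 October 2019.
  Administrative Delay Adjustment: +156 days → 20 March 2020.
Expiry of referenced patent VP-842319:
  Base: filing + 21 years → 24 May 2015.
  Clinical Review Extension: 888 days (within the 1789-day cap) → +888 days → 28 October 2017.
Terminal disclaimer: VP-501353 expires on the earlier of 20 March 2020 and 28 October 2017.

October 28, 2017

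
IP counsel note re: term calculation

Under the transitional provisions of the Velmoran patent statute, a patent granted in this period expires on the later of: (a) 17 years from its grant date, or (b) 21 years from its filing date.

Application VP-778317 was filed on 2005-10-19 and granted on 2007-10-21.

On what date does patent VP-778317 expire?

2026-10-19

(a) grant + 17 years → 21 October 2024.
(b) filing + 21 years → 19 October 2026.
Later of the two: 19 October 2026.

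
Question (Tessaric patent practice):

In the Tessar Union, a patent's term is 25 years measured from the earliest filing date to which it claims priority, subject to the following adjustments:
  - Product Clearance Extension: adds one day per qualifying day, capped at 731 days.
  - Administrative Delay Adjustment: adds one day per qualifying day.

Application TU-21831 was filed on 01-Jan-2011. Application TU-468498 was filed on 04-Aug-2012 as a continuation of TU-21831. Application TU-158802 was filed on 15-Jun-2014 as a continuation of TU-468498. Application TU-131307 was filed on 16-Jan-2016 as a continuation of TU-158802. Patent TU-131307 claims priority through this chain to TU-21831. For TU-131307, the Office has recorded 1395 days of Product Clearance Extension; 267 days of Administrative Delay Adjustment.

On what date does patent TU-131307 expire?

September 25, 2038

Earliest priority filing: 1 January 2011.
Base term: 1 January 2011 + 25 years → 1 January 2036.
Product Clearance Extension: 1395 days claimed exceeds the 731-day cap, so +731 days → 1 January 2038.
Administrative Delay Adjustment: +267 days → 25 September 2038.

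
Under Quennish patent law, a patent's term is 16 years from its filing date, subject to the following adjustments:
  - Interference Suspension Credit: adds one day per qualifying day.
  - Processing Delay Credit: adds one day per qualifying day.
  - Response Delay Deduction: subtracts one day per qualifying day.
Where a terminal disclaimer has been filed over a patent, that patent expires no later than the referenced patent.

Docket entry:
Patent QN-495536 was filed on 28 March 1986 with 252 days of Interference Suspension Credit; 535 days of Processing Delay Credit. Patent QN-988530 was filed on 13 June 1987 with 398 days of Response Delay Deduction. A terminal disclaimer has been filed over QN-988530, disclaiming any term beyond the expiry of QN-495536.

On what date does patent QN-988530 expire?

Natural term of QN-988530:
  Base: filing + 16 years → 13 June 2003.
  Response Delay Deduction: −398 days → 11 May 2002.
Expiry of referenced patent QN-495536:
  Base: filing + 16 years → 28 March 2002.
  Interference Suspension Credit: +252 days → 5 December 2002.
  Processing Delay Credit: +535 days → 23 May 2004.
Terminal disclaimer: QN-988530 expires on the earlier of 11 May 2002 and 23 May 2004.

2002-05-11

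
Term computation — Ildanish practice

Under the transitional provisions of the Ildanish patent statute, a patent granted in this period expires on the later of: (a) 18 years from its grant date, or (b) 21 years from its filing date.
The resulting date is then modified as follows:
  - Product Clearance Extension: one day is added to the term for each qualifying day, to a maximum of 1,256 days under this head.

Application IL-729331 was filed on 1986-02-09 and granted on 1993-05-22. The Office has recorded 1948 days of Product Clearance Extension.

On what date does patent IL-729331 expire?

October 29, 2014

(a) grant + 18 years → 22 May 2011.
(b) filing + 21 years → 9 February 2007.
Later of the two: 22 May 2011.
Product Clearance Extension: 1948 days claimed exceeds the 1256-day cap, so +1256 days → 29 October 2014.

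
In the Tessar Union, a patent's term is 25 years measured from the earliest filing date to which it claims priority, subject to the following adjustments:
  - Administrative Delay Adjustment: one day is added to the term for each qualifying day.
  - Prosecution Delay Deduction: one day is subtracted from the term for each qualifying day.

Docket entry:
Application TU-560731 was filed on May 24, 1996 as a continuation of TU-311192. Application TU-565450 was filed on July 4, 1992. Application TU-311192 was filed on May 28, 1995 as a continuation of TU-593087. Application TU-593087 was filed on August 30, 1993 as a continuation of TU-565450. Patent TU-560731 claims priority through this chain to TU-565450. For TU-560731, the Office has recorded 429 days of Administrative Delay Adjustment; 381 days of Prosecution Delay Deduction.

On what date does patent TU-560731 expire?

August 21, 2017

Earliest priority filing: 4 July 1992.
Base term: 4 July 1992 + 25 years → 4 July 2017.
Administrative Delay Adjustment: +429 days → 6 September 2018.
Prosecution Delay Deduction: −381 days → 21 August 2017.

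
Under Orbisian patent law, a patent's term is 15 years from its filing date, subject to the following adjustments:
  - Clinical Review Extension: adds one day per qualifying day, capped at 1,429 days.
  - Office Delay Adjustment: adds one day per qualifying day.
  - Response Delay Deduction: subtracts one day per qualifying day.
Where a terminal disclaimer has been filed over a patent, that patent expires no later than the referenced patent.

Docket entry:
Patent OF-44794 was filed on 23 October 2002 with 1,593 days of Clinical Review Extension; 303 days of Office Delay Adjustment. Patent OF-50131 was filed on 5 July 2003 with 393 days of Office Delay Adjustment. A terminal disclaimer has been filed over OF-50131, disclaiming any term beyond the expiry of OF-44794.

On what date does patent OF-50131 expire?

August 2, 2019

Natural term of OF-50131:
  Base: filing + 15 years → 5 July 2018.
  Office Delay Adjustment: +393 days → 2 August 2019.
Expiry of referenced patent OF-44794:
  Base: filing + 15 years → 23 October 2017.
  Clinical Review Extension: 1593 days claimed exceeds the 1429-day cap, so +1429 days → 21 September 2021.
  Office Delay Adjustment: +303 days → 21 July 2022.
Terminal disclaimer: OF-50131 expires on the earlier of 2 August 2019 and 21 July 2022.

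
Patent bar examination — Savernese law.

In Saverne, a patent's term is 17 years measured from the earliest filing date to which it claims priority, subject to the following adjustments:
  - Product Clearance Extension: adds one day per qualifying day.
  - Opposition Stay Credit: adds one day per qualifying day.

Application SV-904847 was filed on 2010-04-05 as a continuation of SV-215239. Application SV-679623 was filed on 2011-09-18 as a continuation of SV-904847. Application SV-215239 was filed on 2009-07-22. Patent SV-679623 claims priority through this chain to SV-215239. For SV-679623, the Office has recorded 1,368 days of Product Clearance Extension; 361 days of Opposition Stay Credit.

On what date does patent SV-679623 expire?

April 16, 2031

Earliest priority filing: 22 July 2009.
Base term: 22 July 2009 + 17 years → 22 July 2026.
Product Clearance Extension: +1368 days → 20 April 2030.
Opposition Stay Credit: +361 days → 16 April 2031.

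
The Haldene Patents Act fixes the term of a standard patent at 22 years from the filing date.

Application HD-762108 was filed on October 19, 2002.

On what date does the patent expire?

Filing date + 22 years → 19 October 2024.

2024-10-19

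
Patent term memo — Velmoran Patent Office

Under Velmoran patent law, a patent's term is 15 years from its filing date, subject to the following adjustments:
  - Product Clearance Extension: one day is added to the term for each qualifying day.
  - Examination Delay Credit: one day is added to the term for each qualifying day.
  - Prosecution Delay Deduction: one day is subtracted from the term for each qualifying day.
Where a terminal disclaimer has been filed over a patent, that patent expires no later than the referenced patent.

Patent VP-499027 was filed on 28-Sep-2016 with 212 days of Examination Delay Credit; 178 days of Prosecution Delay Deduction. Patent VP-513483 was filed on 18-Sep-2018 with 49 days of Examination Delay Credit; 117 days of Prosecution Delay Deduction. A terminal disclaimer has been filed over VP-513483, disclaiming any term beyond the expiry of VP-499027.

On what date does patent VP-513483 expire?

Natural term of VP-513483:
  Base: filing + 15 years → 18 September 2033.
  Examination Delay Credit: +49 days → 6 November 2033.
  Prosecution Delay Deduction: −117 days → 12 July 2033.
Expiry of referenced patent VP-499027:
  Base: filing + 15 years → 28 September 2031.
  Examination Delay Credit: +212 days → 27 April 2032.
  Prosecution Delay Deduction: −178 days → 1 November 2031.
Terminal disclaimer: VP-513483 expires on the earlier of 12 July 2033 and 1 November 2031.

November 1, 2031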